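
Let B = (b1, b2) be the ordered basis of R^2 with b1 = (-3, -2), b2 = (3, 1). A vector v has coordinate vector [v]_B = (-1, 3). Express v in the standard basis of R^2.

(12, 5)

By definition v = -b1 + 3b2.
Summing componentwise gives (12, 5).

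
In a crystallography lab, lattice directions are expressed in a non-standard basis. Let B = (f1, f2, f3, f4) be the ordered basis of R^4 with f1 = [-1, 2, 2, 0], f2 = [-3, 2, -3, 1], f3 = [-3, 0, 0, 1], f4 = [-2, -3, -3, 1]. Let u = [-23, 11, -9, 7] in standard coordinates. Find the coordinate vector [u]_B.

We seek scalars with c_1 f1 + ... + c_4 f4 = u; equivalently solve M c = u where the columns of M are f1, ..., f4.
Row-reducing the augmented matrix [M | u] gives c = (3, 4, 2, 1).
Check: 3f1 + 4f2 + 2f3 + f4 = [-23, 11, -9, 7].

[3, 4, 2, 1]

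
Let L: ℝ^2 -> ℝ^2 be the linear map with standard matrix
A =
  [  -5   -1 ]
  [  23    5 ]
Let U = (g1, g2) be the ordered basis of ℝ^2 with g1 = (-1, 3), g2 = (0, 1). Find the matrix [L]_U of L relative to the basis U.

The j-th column of [L]_U is [L(gj)]_U.
L(g1) = A g1 = (2, -8) = -2g1 - 2g2, so column 1 is (-2, -2).
Repeating for g2 and assembling the columns gives [[-2, 1], [-2, 2]].

[[-2, 1], [-2, 2]]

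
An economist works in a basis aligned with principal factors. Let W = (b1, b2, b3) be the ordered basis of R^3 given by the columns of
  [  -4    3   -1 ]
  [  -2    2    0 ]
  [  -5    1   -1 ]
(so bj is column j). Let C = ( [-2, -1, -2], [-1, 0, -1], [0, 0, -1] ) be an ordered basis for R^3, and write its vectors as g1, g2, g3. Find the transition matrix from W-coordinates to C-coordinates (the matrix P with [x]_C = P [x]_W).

Take x = bj: its W-coordinates are the j-th standard unit vector, so P e_j — column j of P — equals [bj]_C.
b1 = 2g1 + 0·g2 + g3, giving column 1 = [2, 0, 1]; repeating for each j gives P = [[2, -2, 0], [0, 1, 1], [1, 2, 0]].

[[2, -2, 0], [0, 1, 1], [1, 2, 0]]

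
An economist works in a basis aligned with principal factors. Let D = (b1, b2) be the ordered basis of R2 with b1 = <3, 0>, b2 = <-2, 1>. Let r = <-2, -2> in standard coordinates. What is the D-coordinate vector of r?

<-2, -2>

Write r = c_1 b1 + c_2 b2 and solve for the c_i.
System: 3c_1 - 2c_2 = -2, 0c_1 + c_2 = -2; solving gives c_1 = -2, c_2 = -2.
Check: -2b1 - 2b2 = <-2, -2>.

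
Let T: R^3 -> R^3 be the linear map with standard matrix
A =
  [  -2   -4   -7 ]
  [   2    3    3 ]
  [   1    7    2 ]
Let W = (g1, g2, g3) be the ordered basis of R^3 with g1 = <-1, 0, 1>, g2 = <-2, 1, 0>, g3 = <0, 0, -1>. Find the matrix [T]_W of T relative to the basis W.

With P the matrix whose columns are g1, ..., g3, [T]_W = P^(-1) A P.
Column by column: T(g1) = A g1 = <-5, 1, 1>; its W-coordinates <3, 1, 2> give column 1.
Continuing for each basis vector yields [T]_W = [[3, 2, -1], [1, -1, -3], [2, -3, 1]].

[[3, 2, -1], [1, -1, -3], [2, -3, 1]]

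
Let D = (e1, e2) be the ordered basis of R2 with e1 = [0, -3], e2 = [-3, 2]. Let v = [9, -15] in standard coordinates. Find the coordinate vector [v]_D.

[3, -3]

Write v = c_1 e1 + c_2 e2 and solve for the c_i.
System: 0c_1 - 3c_2 = 9, -3c_1 + 2c_2 = -15; solving gives c_1 = 3, c_2 = -3.
Check: 3e1 - 3e2 = [9, -15].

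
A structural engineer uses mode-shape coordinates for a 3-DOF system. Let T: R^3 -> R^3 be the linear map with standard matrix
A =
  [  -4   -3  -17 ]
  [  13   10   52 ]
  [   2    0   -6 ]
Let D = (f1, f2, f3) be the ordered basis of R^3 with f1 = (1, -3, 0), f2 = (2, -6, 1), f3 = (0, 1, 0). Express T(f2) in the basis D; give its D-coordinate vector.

Compute T(f2) = A f2 = (-7, 18, -2) in standard coordinates.
Then write this in D-coordinates: solve for y in y_1 f1 + ... + y_3 f3 = (-7, 18, -2).
This gives y = (-3, -2, -3), which is column 2 of [T]_D.

(-3, -2, -3)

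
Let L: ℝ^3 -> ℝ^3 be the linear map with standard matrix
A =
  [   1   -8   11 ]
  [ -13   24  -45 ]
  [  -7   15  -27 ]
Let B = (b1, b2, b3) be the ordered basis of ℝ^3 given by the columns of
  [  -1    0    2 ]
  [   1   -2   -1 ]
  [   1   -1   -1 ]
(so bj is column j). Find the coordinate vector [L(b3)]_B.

(1, 3, 0)

Compute L(b3) = A b3 = (-1, -5, -2) in standard coordinates.
Then write this in B-coordinates: solve for y in y_1 b1 + ... + y_3 b3 = (-1, -5, -2).
This gives y = (1, 3, 0), which is column 3 of [L]_B.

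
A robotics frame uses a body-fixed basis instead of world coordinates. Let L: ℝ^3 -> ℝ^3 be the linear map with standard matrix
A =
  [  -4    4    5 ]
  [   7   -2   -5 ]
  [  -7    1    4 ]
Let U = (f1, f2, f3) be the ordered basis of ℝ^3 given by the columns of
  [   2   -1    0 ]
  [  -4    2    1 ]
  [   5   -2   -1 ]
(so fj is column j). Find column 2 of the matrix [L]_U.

(0, -2, 3)

Column 2 of [L]_U is the U-coordinate vector of L(f2).
In standard coordinates L(f2) = A f2 = (2, -1, 1).
Converting to U: (2, -1, 1) = 0·f1 - 2f2 + 3f3, so the coordinate vector is (0, -2, 3).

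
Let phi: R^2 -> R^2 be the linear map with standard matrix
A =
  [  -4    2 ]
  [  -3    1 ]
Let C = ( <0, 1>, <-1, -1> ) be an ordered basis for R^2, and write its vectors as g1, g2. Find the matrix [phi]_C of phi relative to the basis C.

[[-1, 0], [-2, -2]]

With P the matrix whose columns are g1, g2, [phi]_C = P^(-1) A P.
Column by column: phi(g1) = A g1 = <2, 1>; its C-coordinates <-1, -2> give column 1.
Continuing for each basis vector yields [phi]_C = [[-1, 0], [-2, -2]].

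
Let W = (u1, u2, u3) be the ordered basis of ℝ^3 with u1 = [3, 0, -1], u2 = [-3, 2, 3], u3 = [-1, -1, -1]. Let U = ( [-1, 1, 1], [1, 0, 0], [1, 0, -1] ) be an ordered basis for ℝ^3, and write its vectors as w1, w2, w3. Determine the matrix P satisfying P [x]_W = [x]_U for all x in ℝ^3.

[[0, 2, -1], [2, 0, -2], [1, -1, 0]]

Take x = uj: its W-coordinates are the j-th standard unit vector, so P e_j — column j of P — equals [uj]_U.
u1 = 0·w1 + 2w2 + w3, giving column 1 = [0, 2, 1]; repeating for each j gives P = [[0, 2, -1], [2, 0, -2], [1, -1, 0]].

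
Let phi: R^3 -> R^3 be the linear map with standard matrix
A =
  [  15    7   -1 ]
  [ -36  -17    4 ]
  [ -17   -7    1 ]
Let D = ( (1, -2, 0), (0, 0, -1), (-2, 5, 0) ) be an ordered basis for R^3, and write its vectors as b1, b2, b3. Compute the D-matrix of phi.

[[1, -3, -1], [3, 1, 1], [0, -2, -3]]

With P the matrix whose columns are b1, ..., b3, [phi]_D = P^(-1) A P.
Column by column: phi(b1) = A b1 = (1, -2, -3); its D-coordinates (1, 3, 0) give column 1.
Continuing for each basis vector yields [phi]_D = [[1, -3, -1], [3, 1, 1], [0, -2, -3]].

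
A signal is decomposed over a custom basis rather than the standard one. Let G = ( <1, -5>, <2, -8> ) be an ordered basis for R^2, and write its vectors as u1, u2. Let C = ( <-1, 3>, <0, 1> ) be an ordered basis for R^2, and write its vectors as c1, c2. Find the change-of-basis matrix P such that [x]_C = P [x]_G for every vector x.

[[-1, -2], [-2, -2]]

Let M have columns uj and N have columns cj. Then for every x, N [x]_C = x = M [x]_G, so P = N^(-1) M.
Since det N = -1, N^(-1) has integer entries; multiplying gives P = [[-1, -2], [-2, -2]].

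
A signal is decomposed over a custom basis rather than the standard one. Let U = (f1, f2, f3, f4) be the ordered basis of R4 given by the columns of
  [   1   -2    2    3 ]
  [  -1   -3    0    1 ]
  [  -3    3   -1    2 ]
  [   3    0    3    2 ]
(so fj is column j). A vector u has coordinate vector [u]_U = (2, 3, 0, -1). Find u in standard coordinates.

(-7, -12, 1, 4)

u = M [u]_U, where M has columns f1, ..., f4.
Carrying out the matrix-vector product, u = (-7, -12, 1, 4).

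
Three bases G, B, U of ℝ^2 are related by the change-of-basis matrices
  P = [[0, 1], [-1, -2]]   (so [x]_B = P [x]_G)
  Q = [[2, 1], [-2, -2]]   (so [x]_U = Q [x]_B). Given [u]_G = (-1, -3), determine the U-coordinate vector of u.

Apply P to get B-coordinates (-3, 7), then Q to get U-coordinates.
The result is [u]_U = (1, -8).

(1, -8)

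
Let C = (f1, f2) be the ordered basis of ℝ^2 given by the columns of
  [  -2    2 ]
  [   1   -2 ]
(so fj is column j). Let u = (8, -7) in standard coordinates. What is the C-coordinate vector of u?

[u]_C is the unique c with M c = u, where M has columns f1, f2.
System: -2c_1 + 2c_2 = 8, c_1 - 2c_2 = -7; solving gives c_1 = -1, c_2 = 3.
Check: -f1 + 3f2 = (8, -7).

(-1, 3)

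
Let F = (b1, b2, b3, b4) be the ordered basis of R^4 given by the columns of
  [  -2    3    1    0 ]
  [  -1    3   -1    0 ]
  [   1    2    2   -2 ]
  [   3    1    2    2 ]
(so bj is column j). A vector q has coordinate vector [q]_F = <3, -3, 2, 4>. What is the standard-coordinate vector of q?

<-13, -14, -7, 18>

q = M [q]_F, where M has columns b1, ..., b4.
Carrying out the matrix-vector product, q = <-13, -14, -7, 18>.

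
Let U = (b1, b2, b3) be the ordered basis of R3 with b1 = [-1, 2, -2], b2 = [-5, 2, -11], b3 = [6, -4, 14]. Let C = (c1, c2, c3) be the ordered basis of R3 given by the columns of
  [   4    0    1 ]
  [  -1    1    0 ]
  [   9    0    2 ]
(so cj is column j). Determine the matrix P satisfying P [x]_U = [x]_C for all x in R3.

Column j of P is [bj]_C, since P maps U-coordinates to C-coordinates.
Expressing b1 in C: b1 = 0·c1 + 2c2 - c3, so column 1 of P is [0, 2, -1].
Doing the same for each bj gives P = [[0, -1, 2], [2, 1, -2], [-1, -1, -2]].

[[0, -1, 2], [2, 1, -2], [-1, -1, -2]]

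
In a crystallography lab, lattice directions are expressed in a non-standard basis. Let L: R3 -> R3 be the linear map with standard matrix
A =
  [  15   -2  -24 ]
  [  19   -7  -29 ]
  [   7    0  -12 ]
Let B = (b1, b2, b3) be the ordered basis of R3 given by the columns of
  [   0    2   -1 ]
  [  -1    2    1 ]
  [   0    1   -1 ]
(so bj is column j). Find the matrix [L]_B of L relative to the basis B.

Let P have columns b1, ..., b3. Then [L]_B = P^(-1) A P.
Here det P = -1, so P^(-1) is integer; computing A P first and then P^(-1)(A P) gives [[-1, 3, -2], [2, 0, 2], [2, -2, -3]].

[[-1, 3, -2], [2, 0, 2], [2, -2, -3]]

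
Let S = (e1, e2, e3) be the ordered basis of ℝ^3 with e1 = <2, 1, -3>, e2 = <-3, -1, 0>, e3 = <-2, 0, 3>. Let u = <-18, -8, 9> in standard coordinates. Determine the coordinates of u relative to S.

<-4, 4, -1>

We seek scalars with c_1 e1 + ... + c_3 e3 = u; equivalently solve M c = u where the columns of M are e1, ..., e3.
Gaussian elimination on [M | u] yields c = (-4, 4, -1).
Check: -4e1 + 4e2 - e3 = <-18, -8, 9>.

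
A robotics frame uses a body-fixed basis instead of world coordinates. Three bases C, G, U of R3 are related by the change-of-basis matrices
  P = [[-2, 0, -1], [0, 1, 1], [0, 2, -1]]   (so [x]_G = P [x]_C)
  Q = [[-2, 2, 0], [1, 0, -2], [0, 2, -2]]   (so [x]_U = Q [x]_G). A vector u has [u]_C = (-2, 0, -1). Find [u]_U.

(-12, 3, -4)

Apply P to get G-coordinates (5, -1, 1), then Q to get U-coordinates.
The result is [u]_U = (-12, 3, -4).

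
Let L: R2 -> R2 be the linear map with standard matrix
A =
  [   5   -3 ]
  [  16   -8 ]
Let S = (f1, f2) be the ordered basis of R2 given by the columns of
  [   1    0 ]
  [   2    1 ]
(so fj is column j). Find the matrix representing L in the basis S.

Let P have columns f1, f2. Then [L]_S = P^(-1) A P.
Here det P = 1, so P^(-1) is integer; computing A P first and then P^(-1)(A P) gives [[-1, -3], [2, -2]].

[[-1, -3], [2, -2]]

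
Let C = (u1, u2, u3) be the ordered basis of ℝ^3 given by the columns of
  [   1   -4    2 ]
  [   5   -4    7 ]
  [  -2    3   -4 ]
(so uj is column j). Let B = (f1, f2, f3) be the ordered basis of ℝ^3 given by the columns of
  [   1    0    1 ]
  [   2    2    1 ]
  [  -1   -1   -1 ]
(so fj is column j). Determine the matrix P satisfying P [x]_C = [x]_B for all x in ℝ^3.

[[2, -2, 1], [1, 1, 2], [-1, -2, 1]]

Let M have columns uj and N have columns fj. Then for every x, N [x]_B = x = M [x]_C, so P = N^(-1) M.
Since det N = -1, N^(-1) has integer entries; multiplying gives P = [[2, -2, 1], [1, 1, 2], [-1, -2, 1]].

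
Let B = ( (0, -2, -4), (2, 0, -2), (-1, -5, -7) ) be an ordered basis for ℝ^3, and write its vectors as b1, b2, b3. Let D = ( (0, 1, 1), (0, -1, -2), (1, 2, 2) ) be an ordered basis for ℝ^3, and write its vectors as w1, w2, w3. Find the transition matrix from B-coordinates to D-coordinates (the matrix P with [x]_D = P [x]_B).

Take x = bj: its B-coordinates are the j-th standard unit vector, so P e_j — column j of P — equals [bj]_D.
b1 = 0·w1 + 2w2 + 0·w3, giving column 1 = (0, 2, 0); repeating for each j gives P = [[0, -2, -1], [2, 2, 2], [0, 2, -1]].

[[0, -2, -1], [2, 2, 2], [0, 2, -1]]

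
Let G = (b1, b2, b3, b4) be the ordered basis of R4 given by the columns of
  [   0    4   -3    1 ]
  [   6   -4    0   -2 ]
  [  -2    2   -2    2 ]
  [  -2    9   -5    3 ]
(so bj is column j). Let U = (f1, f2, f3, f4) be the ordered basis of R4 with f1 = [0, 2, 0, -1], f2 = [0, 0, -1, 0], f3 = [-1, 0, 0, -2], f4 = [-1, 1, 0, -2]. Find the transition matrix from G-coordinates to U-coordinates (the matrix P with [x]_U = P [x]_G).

[[2, -1, -1, -1], [2, -2, 2, -2], [-2, -2, 1, -1], [2, -2, 2, 0]]

Take x = bj: its G-coordinates are the j-th standard unit vector, so P e_j — column j of P — equals [bj]_U.
b1 = 2f1 + 2f2 - 2f3 + 2f4, giving column 1 = [2, 2, -2, 2]; repeating for each j gives P = [[2, -1, -1, -1], [2, -2, 2, -2], [-2, -2, 1, -1], [2, -2, 2, 0]].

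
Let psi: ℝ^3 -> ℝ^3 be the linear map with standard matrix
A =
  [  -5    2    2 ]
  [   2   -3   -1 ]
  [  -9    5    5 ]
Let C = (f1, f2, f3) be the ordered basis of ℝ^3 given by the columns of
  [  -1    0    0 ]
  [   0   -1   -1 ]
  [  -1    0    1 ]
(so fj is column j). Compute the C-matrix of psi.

[[-3, 2, 0], [0, 0, -2], [1, -3, 0]]

Let P have columns f1, ..., f3. Then [psi]_C = P^(-1) A P.
Here det P = 1, so P^(-1) is integer; computing A P first and then P^(-1)(A P) gives [[-3, 2, 0], [0, 0, -2], [1, -3, 0]].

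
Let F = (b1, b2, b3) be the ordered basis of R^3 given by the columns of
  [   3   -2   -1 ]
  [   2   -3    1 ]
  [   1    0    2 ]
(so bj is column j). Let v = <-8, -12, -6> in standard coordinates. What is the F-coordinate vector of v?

Write v = c_1 b1 + ... + c_3 b3 and solve for the c_i.
Row-reducing the augmented matrix [M | v] gives c = (-2, 2, -2).
Check: -2b1 + 2b2 - 2b3 = <-8, -12, -6>.

<-2, 2, -2>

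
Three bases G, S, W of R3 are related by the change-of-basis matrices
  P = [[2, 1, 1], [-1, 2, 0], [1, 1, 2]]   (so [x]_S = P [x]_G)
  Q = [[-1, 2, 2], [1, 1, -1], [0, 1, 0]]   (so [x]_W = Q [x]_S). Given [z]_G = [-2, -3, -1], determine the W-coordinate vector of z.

[-14, -5, -4]

First [z]_S = P [z]_G = [-8, -4, -7].
Then [z]_W = Q [z]_S = [-14, -5, -4].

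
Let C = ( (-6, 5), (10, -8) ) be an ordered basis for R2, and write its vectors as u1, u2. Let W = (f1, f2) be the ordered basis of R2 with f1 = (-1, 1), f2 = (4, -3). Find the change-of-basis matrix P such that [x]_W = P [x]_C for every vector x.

[[2, -2], [-1, 2]]

Column j of P is [uj]_W, since P maps C-coordinates to W-coordinates.
Expressing u1 in W: u1 = 2f1 - f2, so column 1 of P is (2, -1).
Doing the same for each uj gives P = [[2, -2], [-1, 2]].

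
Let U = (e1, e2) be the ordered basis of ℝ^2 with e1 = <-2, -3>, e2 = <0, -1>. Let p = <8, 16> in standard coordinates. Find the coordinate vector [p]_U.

We seek scalars with c_1 e1 + c_2 e2 = p; equivalently solve M c = p where the columns of M are e1, e2.
System: -2c_1 + 0c_2 = 8, -3c_1 - c_2 = 16; solving gives c_1 = -4, c_2 = -4.
Check: -4e1 - 4e2 = <8, 16>.

<-4, -4>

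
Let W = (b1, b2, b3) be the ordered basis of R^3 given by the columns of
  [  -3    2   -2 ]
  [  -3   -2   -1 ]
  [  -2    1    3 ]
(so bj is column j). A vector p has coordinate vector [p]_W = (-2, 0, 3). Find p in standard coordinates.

By definition p = -2b1 + 0·b2 + 3b3.
Summing componentwise gives (0, 3, 13).

(0, 3, 13)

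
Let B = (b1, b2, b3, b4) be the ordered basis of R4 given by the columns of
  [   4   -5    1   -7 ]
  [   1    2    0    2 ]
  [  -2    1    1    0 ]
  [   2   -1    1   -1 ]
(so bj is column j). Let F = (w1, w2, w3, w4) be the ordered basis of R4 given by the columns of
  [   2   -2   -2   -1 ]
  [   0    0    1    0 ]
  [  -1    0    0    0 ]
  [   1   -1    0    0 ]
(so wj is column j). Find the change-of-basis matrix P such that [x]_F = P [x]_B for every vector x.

[[2, -1, -1, 0], [0, 0, -2, 1], [1, 2, 0, 2], [-2, -1, 1, 1]]

Let M have columns bj and N have columns wj. Then for every x, N [x]_F = x = M [x]_B, so P = N^(-1) M.
Since det N = 1, N^(-1) has integer entries; multiplying gives P = [[2, -1, -1, 0], [0, 0, -2, 1], [1, 2, 0, 2], [-2, -1, 1, 1]].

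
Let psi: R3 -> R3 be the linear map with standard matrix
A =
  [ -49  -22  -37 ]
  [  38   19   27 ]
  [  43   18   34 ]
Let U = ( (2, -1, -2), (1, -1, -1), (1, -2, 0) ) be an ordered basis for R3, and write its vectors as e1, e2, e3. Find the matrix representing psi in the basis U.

With P the matrix whose columns are e1, ..., e3, [psi]_U = P^(-1) A P.
Column by column: psi(e1) = A e1 = (-2, 3, 0); its U-coordinates (-1, 2, -2) give column 1.
Continuing for each basis vector yields [psi]_U = [[-1, 3, -3], [2, 3, -1], [-2, 1, 2]].

[[-1, 3, -3], [2, 3, -1], [-2, 1, 2]]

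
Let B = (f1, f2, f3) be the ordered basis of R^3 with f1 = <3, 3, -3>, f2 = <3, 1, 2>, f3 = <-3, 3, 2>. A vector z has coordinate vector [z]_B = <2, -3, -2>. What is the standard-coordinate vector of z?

z = M [z]_B, where M has columns f1, ..., f3.
Carrying out the matrix-vector product, z = <3, -3, -16>.

<3, -3, -16>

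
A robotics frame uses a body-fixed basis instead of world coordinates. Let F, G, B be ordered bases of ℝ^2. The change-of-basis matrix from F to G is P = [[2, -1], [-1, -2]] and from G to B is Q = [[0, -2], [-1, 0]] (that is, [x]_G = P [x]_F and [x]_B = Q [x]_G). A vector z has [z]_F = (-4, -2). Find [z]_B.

(-16, 6)

Apply P to get G-coordinates (-6, 8), then Q to get B-coordinates.
The result is [z]_B = (-16, 6).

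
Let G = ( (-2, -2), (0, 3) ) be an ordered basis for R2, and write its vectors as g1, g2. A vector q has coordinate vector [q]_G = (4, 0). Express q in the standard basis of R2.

(-8, -8)

The coordinates say q = 4g1 + 0·g2; adding the scaled basis vectors gives (-8, -8).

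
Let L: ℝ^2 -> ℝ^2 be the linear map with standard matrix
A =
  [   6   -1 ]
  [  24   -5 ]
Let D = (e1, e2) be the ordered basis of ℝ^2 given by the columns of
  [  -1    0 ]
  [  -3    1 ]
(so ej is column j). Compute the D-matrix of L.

Let P have columns e1, e2. Then [L]_D = P^(-1) A P.
Here det P = -1, so P^(-1) is integer; computing A P first and then P^(-1)(A P) gives [[3, 1], [0, -2]].

[[3, 1], [0, -2]]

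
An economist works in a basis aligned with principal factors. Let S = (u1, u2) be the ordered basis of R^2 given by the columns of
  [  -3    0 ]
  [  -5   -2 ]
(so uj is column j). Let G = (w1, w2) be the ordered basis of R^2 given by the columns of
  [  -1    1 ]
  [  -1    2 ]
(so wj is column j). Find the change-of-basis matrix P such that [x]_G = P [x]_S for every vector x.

Let M have columns uj and N have columns wj. Then for every x, N [x]_G = x = M [x]_S, so P = N^(-1) M.
Since det N = -1, N^(-1) has integer entries; multiplying gives P = [[1, -2], [-2, -2]].

[[1, -2], [-2, -2]]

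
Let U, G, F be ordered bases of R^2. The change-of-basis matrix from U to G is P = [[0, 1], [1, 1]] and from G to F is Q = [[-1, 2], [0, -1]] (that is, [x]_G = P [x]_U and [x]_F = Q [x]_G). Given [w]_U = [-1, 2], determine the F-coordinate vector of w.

[0, -1]

Apply P to get G-coordinates [2, 1], then Q to get F-coordinates.
The result is [w]_F = [0, -1].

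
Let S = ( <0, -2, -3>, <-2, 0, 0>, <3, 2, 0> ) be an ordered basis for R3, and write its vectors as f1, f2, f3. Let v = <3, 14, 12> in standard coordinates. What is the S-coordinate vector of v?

We seek scalars with c_1 f1 + ... + c_3 f3 = v; equivalently solve M c = v where the columns of M are f1, ..., f3.
Solving this 3x3 system gives c = (-4, 3, 3).
Check: -4f1 + 3f2 + 3f3 = <3, 14, 12>.

<-4, 3, 3>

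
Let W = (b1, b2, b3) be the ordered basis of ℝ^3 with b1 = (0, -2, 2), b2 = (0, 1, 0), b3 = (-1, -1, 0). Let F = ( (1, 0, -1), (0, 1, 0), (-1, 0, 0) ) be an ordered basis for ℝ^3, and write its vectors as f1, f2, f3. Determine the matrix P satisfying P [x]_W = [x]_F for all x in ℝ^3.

Take x = bj: its W-coordinates are the j-th standard unit vector, so P e_j — column j of P — equals [bj]_F.
b1 = -2f1 - 2f2 - 2f3, giving column 1 = (-2, -2, -2); repeating for each j gives P = [[-2, 0, 0], [-2, 1, -1], [-2, 0, 1]].

[[-2, 0, 0], [-2, 1, -1], [-2, 0, 1]]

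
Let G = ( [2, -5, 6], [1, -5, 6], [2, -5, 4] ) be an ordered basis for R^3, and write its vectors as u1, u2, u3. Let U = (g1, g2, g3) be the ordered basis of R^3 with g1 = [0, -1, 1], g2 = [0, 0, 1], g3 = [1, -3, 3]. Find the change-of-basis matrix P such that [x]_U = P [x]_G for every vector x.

[[-1, 2, -1], [1, 1, -1], [2, 1, 2]]

Column j of P is [uj]_U, since P maps G-coordinates to U-coordinates.
Expressing u1 in U: u1 = -g1 + g2 + 2g3, so column 1 of P is [-1, 1, 2].
Doing the same for each uj gives P = [[-1, 2, -1], [1, 1, -1], [2, 1, 2]].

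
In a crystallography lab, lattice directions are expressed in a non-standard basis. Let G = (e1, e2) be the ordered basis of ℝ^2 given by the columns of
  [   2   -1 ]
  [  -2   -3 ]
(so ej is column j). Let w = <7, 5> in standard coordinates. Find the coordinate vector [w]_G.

[w]_G is the unique c with M c = w, where M has columns e1, e2.
System: 2c_1 - c_2 = 7, -2c_1 - 3c_2 = 5; solving gives c_1 = 2, c_2 = -3.
Check: 2e1 - 3e2 = <7, 5>.

<2, -3>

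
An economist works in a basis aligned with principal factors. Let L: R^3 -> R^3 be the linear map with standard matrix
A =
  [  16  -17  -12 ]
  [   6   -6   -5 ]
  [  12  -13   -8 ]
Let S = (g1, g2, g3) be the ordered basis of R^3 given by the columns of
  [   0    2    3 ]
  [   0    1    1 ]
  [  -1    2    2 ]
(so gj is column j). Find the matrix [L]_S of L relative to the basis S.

[[2, -3, -3], [3, -3, -1], [2, -1, 3]]

Let P have columns g1, ..., g3. Then [L]_S = P^(-1) A P.
Here det P = 1, so P^(-1) is integer; computing A P first and then P^(-1)(A P) gives [[2, -3, -3], [3, -3, -1], [2, -1, 3]].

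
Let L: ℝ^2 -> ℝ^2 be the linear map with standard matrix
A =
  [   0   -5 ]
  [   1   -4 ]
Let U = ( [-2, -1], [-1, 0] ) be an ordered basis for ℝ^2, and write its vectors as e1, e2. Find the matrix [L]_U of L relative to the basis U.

Let P have columns e1, e2. Then [L]_U = P^(-1) A P.
Here det P = -1, so P^(-1) is integer; computing A P first and then P^(-1)(A P) gives [[-2, 1], [-1, -2]].

[[-2, 1], [-1, -2]]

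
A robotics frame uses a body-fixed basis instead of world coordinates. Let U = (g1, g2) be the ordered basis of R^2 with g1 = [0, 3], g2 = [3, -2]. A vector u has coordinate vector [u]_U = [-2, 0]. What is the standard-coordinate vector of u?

[0, -6]

The coordinates say u = -2g1 + 0·g2; adding the scaled basis vectors gives [0, -6].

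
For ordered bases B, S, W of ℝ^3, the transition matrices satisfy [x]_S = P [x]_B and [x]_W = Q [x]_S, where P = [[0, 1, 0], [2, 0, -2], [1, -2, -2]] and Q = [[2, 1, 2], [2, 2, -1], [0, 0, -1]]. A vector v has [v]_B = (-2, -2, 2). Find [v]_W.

(-16, -18, 2)

First [v]_S = P [v]_B = (-2, -8, -2).
Then [v]_W = Q [v]_S = (-16, -18, 2).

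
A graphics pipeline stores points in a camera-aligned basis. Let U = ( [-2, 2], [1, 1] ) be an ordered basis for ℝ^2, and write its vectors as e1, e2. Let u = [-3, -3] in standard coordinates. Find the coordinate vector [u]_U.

We seek scalars with c_1 e1 + c_2 e2 = u; equivalently solve M c = u where the columns of M are e1, e2.
System: -2c_1 + c_2 = -3, 2c_1 + c_2 = -3; solving gives c_1 = 0, c_2 = -3.
Check: 0·e1 - 3e2 = [-3, -3].

[0, -3]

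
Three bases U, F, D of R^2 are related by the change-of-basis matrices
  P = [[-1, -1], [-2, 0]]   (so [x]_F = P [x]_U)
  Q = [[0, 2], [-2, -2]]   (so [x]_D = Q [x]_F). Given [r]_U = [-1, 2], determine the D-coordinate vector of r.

First [r]_F = P [r]_U = [-1, 2].
Then [r]_D = Q [r]_F = [4, -2].

[4, -2]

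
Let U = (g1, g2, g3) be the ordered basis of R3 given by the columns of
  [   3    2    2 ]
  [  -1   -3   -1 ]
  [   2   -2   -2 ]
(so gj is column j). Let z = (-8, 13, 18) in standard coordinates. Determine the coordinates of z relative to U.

Write z = c_1 g1 + ... + c_3 g3 and solve for the c_i.
Row-reducing the augmented matrix [M | z] gives c = (2, -4, -3).
Check: 2g1 - 4g2 - 3g3 = (-8, 13, 18).

(2, -4, -3)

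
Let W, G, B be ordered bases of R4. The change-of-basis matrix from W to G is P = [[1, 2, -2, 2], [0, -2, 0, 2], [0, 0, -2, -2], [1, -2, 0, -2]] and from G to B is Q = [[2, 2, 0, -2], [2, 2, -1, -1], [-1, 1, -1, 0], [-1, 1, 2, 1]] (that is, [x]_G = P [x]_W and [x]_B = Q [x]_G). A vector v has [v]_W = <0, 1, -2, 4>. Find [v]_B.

<60, 54, -4, -26>

First [v]_G = P [v]_W = <14, 6, -4, -10>.
Then [v]_B = Q [v]_G = <60, 54, -4, -26>.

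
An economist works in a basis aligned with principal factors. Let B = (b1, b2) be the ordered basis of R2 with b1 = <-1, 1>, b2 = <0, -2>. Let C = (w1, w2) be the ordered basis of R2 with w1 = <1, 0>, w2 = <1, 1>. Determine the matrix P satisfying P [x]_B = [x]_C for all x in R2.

Let M have columns bj and N have columns wj. Then for every x, N [x]_C = x = M [x]_B, so P = N^(-1) M.
Since det N = 1, N^(-1) has integer entries; multiplying gives P = [[-2, 2], [1, -2]].

[[-2, 2], [1, -2]]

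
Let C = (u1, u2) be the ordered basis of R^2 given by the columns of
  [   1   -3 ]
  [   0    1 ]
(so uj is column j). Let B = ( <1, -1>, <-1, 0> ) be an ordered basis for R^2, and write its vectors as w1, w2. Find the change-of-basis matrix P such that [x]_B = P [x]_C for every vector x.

[[0, -1], [-1, 2]]

Let M have columns uj and N have columns wj. Then for every x, N [x]_B = x = M [x]_C, so P = N^(-1) M.
Since det N = -1, N^(-1) has integer entries; multiplying gives P = [[0, -1], [-1, 2]].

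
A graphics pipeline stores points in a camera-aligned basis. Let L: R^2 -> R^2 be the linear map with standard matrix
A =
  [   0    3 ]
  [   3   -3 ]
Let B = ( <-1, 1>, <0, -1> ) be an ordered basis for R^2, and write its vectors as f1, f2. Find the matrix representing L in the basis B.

With P the matrix whose columns are f1, f2, [L]_B = P^(-1) A P.
Column by column: L(f1) = A f1 = <3, -6>; its B-coordinates <-3, 3> give column 1.
Continuing for each basis vector yields [L]_B = [[-3, 3], [3, 0]].

[[-3, 3], [3, 0]]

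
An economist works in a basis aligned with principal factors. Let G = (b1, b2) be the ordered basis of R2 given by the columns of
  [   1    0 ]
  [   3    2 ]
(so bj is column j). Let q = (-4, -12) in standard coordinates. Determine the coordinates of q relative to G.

(-4, 0)

[q]_G is the unique c with M c = q, where M has columns b1, b2.
System: c_1 + 0c_2 = -4, 3c_1 + 2c_2 = -12; solving gives c_1 = -4, c_2 = 0.
Check: -4b1 + 0·b2 = (-4, -12).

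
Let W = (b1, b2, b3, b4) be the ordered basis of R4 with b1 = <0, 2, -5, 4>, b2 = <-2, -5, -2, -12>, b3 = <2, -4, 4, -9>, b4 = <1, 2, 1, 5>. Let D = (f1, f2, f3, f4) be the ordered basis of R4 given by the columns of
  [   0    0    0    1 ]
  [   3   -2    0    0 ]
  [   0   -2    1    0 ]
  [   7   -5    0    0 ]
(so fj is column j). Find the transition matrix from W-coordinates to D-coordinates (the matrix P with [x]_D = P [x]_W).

Let M have columns bj and N have columns fj. Then for every x, N [x]_D = x = M [x]_W, so P = N^(-1) M.
Since det N = -1, N^(-1) has integer entries; multiplying gives P = [[2, -1, -2, 0], [2, 1, -1, -1], [-1, 0, 2, -1], [0, -2, 2, 1]].

[[2, -1, -2, 0], [2, 1, -1, -1], [-1, 0, 2, -1], [0, -2, 2, 1]]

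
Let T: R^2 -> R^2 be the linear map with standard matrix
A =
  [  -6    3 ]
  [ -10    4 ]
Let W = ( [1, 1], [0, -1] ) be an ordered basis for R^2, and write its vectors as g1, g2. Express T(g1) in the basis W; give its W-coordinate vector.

Column 1 of [T]_W is the W-coordinate vector of T(g1).
In standard coordinates T(g1) = A g1 = [-3, -6].
Converting to W: [-3, -6] = -3g1 + 3g2, so the coordinate vector is [-3, 3].

[-3, 3]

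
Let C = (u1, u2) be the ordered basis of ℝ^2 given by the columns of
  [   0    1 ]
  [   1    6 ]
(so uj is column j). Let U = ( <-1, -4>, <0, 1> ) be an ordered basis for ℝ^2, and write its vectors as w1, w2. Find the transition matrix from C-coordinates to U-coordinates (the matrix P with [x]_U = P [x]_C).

Let M have columns uj and N have columns wj. Then for every x, N [x]_U = x = M [x]_C, so P = N^(-1) M.
Since det N = -1, N^(-1) has integer entries; multiplying gives P = [[0, -1], [1, 2]].

[[0, -1], [1, 2]]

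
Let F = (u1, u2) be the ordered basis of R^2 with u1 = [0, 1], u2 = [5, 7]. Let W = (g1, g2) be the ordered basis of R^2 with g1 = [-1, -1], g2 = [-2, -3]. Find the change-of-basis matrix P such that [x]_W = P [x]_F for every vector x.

[[2, -1], [-1, -2]]

Column j of P is [uj]_W, since P maps F-coordinates to W-coordinates.
Expressing u1 in W: u1 = 2g1 - g2, so column 1 of P is [2, -1].
Doing the same for each uj gives P = [[2, -1], [-1, -2]].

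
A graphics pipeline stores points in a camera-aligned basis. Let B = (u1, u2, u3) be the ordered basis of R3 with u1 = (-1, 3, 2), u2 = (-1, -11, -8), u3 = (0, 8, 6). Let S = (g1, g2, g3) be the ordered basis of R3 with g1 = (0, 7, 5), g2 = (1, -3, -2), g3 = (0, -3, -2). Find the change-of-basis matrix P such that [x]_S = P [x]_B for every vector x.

Take x = uj: its B-coordinates are the j-th standard unit vector, so P e_j — column j of P — equals [uj]_S.
u1 = 0·g1 - g2 + 0·g3, giving column 1 = (0, -1, 0); repeating for each j gives P = [[0, -2, 2], [-1, -1, 0], [0, 0, 2]].

[[0, -2, 2], [-1, -1, 0], [0, 0, 2]]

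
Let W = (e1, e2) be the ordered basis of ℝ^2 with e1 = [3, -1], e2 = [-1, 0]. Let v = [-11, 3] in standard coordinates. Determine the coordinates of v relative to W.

We seek scalars with c_1 e1 + c_2 e2 = v; equivalently solve M c = v where the columns of M are e1, e2.
System: 3c_1 - c_2 = -11, -c_1 + 0c_2 = 3; solving gives c_1 = -3, c_2 = 2.
Check: -3e1 + 2e2 = [-11, 3].

[-3, 2]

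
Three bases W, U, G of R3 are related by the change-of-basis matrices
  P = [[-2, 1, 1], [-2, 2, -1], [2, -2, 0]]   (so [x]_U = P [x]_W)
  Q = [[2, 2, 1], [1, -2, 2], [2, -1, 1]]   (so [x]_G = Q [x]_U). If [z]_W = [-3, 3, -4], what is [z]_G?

Composing the changes, [z]_G = Q P [z]_W.
Q P = [[-6, 4, 0], [6, -7, 3], [0, -2, 3]]; applying this to [-3, 3, -4] gives [30, -51, -18].

[30, -51, -18]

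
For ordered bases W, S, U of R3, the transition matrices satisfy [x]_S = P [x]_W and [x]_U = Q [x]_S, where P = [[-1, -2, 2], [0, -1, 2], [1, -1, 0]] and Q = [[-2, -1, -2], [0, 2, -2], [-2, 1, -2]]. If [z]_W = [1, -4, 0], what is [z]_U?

[-28, -2, -20]

Apply P to get S-coordinates [7, 4, 5], then Q to get U-coordinates.
The result is [z]_U = [-28, -2, -20].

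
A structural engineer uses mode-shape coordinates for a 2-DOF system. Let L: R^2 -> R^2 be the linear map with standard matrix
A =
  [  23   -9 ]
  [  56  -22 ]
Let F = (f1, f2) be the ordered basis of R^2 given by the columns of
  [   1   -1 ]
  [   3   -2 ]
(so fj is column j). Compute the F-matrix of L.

[[-2, -2], [2, 3]]

Let P have columns f1, f2. Then [L]_F = P^(-1) A P.
Here det P = 1, so P^(-1) is integer; computing A P first and then P^(-1)(A P) gives [[-2, -2], [2, 3]].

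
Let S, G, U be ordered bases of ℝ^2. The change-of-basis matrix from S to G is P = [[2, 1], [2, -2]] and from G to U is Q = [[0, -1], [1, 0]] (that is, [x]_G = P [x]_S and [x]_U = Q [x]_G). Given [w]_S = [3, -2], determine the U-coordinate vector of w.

[-10, 4]

Apply P to get G-coordinates [4, 10], then Q to get U-coordinates.
The result is [w]_U = [-10, 4].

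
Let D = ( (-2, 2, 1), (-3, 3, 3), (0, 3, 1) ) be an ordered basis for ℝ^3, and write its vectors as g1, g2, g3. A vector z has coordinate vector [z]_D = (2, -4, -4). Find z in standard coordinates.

z = M [z]_D, where M has columns g1, ..., g3.
Carrying out the matrix-vector product, z = (8, -20, -14).

(8, -20, -14)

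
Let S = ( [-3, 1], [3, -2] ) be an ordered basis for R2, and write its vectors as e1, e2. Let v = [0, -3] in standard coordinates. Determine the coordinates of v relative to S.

[3, 3]

Write v = c_1 e1 + c_2 e2 and solve for the c_i.
System: -3c_1 + 3c_2 = 0, c_1 - 2c_2 = -3; solving gives c_1 = 3, c_2 = 3.
Check: 3e1 + 3e2 = [0, -3].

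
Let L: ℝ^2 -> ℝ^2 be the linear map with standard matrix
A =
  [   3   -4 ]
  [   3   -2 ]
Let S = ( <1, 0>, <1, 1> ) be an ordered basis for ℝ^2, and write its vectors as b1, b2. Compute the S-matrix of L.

[[0, -2], [3, 1]]

With P the matrix whose columns are b1, b2, [L]_S = P^(-1) A P.
Column by column: L(b1) = A b1 = <3, 3>; its S-coordinates <0, 3> give column 1.
Continuing for each basis vector yields [L]_S = [[0, -2], [3, 1]].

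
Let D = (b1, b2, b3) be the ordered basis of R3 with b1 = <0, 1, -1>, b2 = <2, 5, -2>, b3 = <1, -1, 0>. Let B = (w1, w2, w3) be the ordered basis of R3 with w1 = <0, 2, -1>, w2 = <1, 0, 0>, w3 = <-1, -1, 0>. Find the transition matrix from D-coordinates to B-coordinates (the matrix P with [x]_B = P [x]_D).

Let M have columns bj and N have columns wj. Then for every x, N [x]_B = x = M [x]_D, so P = N^(-1) M.
Since det N = 1, N^(-1) has integer entries; multiplying gives P = [[1, 2, 0], [1, 1, 2], [1, -1, 1]].

[[1, 2, 0], [1, 1, 2], [1, -1, 1]]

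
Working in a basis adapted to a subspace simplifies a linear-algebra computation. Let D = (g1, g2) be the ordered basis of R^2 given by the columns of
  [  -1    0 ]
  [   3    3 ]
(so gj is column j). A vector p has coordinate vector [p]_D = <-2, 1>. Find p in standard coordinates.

<2, -3>

The coordinates say p = -2g1 + g2; adding the scaled basis vectors gives <2, -3>.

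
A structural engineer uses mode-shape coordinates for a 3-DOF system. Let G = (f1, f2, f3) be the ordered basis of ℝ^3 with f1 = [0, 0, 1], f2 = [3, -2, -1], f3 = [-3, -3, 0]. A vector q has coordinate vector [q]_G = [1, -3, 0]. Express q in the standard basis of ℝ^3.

[-9, 6, 4]

By definition q = f1 - 3f2 + 0·f3.
Summing componentwise gives [-9, 6, 4].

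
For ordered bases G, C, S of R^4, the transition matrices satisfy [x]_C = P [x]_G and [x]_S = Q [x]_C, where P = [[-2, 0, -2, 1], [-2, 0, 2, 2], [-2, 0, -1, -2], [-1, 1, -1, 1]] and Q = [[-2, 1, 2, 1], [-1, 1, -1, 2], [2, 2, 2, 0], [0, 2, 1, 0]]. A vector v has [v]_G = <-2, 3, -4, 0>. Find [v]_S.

Composing the changes, [v]_S = Q P [v]_G.
Q P = [[-3, 1, 3, -3], [0, 2, 3, 5], [-12, 0, -2, 2], [-6, 0, 3, 2]]; applying this to <-2, 3, -4, 0> gives <-3, -6, 32, 0>.

<-3, -6, 32, 0>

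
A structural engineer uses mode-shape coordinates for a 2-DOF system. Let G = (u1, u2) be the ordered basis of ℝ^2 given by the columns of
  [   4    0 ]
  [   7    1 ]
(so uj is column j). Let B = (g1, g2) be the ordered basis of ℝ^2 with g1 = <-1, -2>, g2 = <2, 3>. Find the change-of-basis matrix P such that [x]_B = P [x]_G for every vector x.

[[-2, -2], [1, -1]]

Let M have columns uj and N have columns gj. Then for every x, N [x]_B = x = M [x]_G, so P = N^(-1) M.
Since det N = 1, N^(-1) has integer entries; multiplying gives P = [[-2, -2], [1, -1]].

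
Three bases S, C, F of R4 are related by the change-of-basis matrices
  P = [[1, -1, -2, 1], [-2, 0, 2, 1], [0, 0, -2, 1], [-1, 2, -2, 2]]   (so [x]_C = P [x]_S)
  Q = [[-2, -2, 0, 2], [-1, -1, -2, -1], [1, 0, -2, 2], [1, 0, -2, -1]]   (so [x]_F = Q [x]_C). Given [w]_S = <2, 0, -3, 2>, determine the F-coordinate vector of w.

<12, -26, 10, -14>

Apply P to get C-coordinates <10, -8, 8, 8>, then Q to get F-coordinates.
The result is [w]_F = <12, -26, 10, -14>.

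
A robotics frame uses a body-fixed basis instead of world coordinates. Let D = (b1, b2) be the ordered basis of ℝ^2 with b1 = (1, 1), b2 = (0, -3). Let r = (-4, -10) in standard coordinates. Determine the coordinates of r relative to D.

(-4, 2)

We seek scalars with c_1 b1 + c_2 b2 = r; equivalently solve M c = r where the columns of M are b1, b2.
System: c_1 + 0c_2 = -4, c_1 - 3c_2 = -10; solving gives c_1 = -4, c_2 = 2.
Check: -4b1 + 2b2 = (-4, -10).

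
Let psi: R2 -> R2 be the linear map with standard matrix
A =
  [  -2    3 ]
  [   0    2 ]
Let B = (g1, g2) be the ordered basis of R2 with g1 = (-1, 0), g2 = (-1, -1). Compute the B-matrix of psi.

With P the matrix whose columns are g1, g2, [psi]_B = P^(-1) A P.
Column by column: psi(g1) = A g1 = (2, 0); its B-coordinates (-2, 0) give column 1.
Continuing for each basis vector yields [psi]_B = [[-2, -1], [0, 2]].

[[-2, -1], [0, 2]]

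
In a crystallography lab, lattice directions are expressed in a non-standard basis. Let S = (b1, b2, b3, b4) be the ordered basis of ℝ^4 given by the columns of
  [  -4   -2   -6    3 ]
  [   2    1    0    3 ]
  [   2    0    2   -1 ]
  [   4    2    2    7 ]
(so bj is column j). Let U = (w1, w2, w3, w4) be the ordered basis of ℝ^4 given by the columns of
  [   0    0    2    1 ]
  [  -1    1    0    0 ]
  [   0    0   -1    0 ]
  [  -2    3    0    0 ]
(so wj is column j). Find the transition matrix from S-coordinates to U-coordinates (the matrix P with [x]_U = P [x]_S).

Column j of P is [bj]_U, since P maps S-coordinates to U-coordinates.
Expressing b1 in U: b1 = -2w1 + 0·w2 - 2w3 + 0·w4, so column 1 of P is <-2, 0, -2, 0>.
Doing the same for each bj gives P = [[-2, -1, 2, -2], [0, 0, 2, 1], [-2, 0, -2, 1], [0, -2, -2, 1]].

[[-2, -1, 2, -2], [0, 0, 2, 1], [-2, 0, -2, 1], [0, -2, -2, 1]]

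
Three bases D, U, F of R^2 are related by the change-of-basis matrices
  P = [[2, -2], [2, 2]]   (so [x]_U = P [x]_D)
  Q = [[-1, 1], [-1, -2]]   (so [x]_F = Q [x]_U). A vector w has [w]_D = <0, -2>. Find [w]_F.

<-8, 4>

First [w]_U = P [w]_D = <4, -4>.
Then [w]_F = Q [w]_U = <-8, 4>.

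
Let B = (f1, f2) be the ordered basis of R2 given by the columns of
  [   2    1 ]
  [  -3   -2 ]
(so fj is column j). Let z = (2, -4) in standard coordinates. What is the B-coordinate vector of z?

(0, 2)

Write z = c_1 f1 + c_2 f2 and solve for the c_i.
System: 2c_1 + c_2 = 2, -3c_1 - 2c_2 = -4; solving gives c_1 = 0, c_2 = 2.
Check: 0·f1 + 2f2 = (2, -4).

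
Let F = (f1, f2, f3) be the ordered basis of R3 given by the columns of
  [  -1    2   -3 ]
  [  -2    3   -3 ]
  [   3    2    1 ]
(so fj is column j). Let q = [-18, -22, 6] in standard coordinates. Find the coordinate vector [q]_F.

Write q = c_1 f1 + ... + c_3 f3 and solve for the c_i.
Gaussian elimination on [M | q] yields c = (2, -2, 4).
Check: 2f1 - 2f2 + 4f3 = [-18, -22, 6].

[2, -2, 4]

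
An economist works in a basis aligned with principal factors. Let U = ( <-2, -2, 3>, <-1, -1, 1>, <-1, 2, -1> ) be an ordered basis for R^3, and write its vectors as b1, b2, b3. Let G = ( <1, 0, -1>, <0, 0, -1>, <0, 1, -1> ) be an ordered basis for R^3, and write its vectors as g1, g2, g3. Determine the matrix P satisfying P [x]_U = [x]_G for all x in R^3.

Take x = bj: its U-coordinates are the j-th standard unit vector, so P e_j — column j of P — equals [bj]_G.
b1 = -2g1 + g2 - 2g3, giving column 1 = <-2, 1, -2>; repeating for each j gives P = [[-2, -1, -1], [1, 1, 0], [-2, -1, 2]].

[[-2, -1, -1], [1, 1, 0], [-2, -1, 2]]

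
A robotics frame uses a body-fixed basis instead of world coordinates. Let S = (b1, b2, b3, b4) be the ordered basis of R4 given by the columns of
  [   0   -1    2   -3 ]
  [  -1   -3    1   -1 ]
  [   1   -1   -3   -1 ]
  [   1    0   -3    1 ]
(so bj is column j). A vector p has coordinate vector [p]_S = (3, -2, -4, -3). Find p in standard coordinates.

The coordinates say p = 3b1 - 2b2 - 4b3 - 3b4; adding the scaled basis vectors gives (3, 2, 20, 12).

(3, 2, 20, 12)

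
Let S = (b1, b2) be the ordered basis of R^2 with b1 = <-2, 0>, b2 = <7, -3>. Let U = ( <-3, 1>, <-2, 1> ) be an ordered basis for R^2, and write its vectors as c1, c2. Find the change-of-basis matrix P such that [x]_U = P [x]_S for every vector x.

[[2, -1], [-2, -2]]

Column j of P is [bj]_U, since P maps S-coordinates to U-coordinates.
Expressing b1 in U: b1 = 2c1 - 2c2, so column 1 of P is <2, -2>.
Doing the same for each bj gives P = [[2, -1], [-2, -2]].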